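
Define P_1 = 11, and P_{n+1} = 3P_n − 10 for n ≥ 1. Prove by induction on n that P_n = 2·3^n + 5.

Base case: P_1 = 11, and 2·3^1 + 5 = 6 + 5 = 11.
Assume P_r = 2·3^r + 5 for some r ≥ 1.
Then P_{r+1} = 3P_r − 10 = 3·(2·3^r + 5) − 10 = 6·3^r + 15 − 10 = 2·3^{r+1} + 5.
By induction, P_n = 2·3^n + 5 for all n ≥ 1.

P_n = 2·3^n + 5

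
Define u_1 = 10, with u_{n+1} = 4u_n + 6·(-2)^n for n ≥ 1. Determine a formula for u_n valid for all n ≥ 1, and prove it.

Claim: u_n = 2·4^n − (-2)^n.

Base case: u_1 = 10, and 2·4^1 − (-2)^1 = 8 + 2 = 10.
Assume u_r = 2·4^r − (-2)^r for some r ≥ 1.
Then u_{r+1} = 4u_r + 6·(-2)^r = 4·(2·4^r − (-2)^r) + 6·(-2)^r = 2·4^{r+1} − 4·(-2)^r + 6·(-2)^r = 2·4^{r+1} + 2·(-2)^r = 2·4^{r+1} − (-2)^{r+1}.
This completes the inductive step, so u_n = 2·4^n − (-2)^n for all n ≥ 1.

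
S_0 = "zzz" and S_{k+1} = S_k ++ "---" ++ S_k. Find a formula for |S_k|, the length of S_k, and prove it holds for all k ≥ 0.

Claim: |S_k| = 6·2^k − 3.

Base case: |S_0| = 3, and 6·2^0 − 3 = 3.
Assume |S_j| = 6·2^j − 3.
Then |S_{j+1}| = |S_j| + 3 + |S_j| = 2|S_j| + 3 = 2(6·2^j − 3) + 3 = 6·2^{j+1} − 6 + 3 = 6·2^{j+1} − 3.
So the formula holds for j+1, and by induction |S_k| = 6·2^k − 3 for all k ≥ 0.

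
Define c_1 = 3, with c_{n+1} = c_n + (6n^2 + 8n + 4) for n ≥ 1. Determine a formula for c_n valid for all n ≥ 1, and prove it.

Claim: c_n = 2n^3 + n^2 + n − 1.

Base case: c_1 = 3, and 2·1^3 + 1^2 + 1 − 1 = 3.
Assume c_j = 2j^3 + j^2 + j − 1.
Then c_{j+1} = c_j + (6j^2 + 8j + 4) = (2j^3 + j^2 + j − 1) + (6j^2 + 8j + 4) = 2j^3 + 7j^2 + 9j + 3,
and 2·(j+1)^3 + (j+1)^2 + (j+1) − 1 = 2j^3 + 7j^2 + 9j + 3.
By induction, c_n = 2n^3 + n^2 + n − 1 for all n ≥ 1.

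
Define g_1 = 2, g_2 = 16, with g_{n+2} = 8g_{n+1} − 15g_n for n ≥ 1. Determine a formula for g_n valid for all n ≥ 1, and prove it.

Claim: g_n = 5^n − 3^n.

Base cases: g_1 = 2 and 5^1 − 3^1 = 2; g_2 = 16 and 5^2 − 3^2 = 16.
Assume g_j = 5^j − 3^j for all 1 ≤ j ≤ r, where r ≥ 2.
Then g_{r+1} = 8g_r − 15g_{r−1} = 8·(5^r − 3^r) − 15·(5^{r−1} − 3^{r−1}) = (8·5 − 15)5^{r−1} − (8·3 − 15)3^{r−1} = 25·5^{r−1} − 9·3^{r−1} = 5^{r+1} − 3^{r+1}.
By strong induction, g_n = 5^n − 3^n for all n ≥ 1.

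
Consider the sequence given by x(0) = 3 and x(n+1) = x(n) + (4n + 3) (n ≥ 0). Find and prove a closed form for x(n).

Claim: x(n) = 2n^2 + n + 3.

Base case: x(0) = 3, and 2·0^2 + 0 + 3 = 3.
Assume x(m) = 2m^2 + m + 3.
Then x(m+1) = x(m) + (4m + 3) = (2m^2 + m + 3) + (4m + 3) = 2m^2 + 5m + 6,
and 2·(m+1)^2 + (m+1) + 3 = 2m^2 + 5m + 6.
This completes the inductive step, so x(n) = 2n^2 + n + 3 for all n ≥ 0.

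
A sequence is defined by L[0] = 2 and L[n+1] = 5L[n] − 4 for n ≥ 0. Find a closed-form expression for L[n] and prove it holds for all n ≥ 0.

Claim: L[n] = 5^n + 1.

Base case: L[0] = 2, and 5^0 + 1 = 1 + 1 = 2.
Assume L[m] = 5^m + 1 for some m ≥ 0.
Then L[m+1] = 5L[m] − 4 = 5·(5^m + 1) − 4 = 5^{m+1} + 5 − 4 = 5^{m+1} + 1.
Hence L[n] = 5^n + 1 for every n ≥ 0, by induction.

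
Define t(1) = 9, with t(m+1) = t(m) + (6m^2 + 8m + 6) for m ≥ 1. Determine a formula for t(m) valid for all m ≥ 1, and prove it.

Claim: t(m) = 2m^3 + m^2 + 3m + 3.

Base case: t(1) = 9, and 2·1^3 + 1^2 + 3·1 + 3 = 9.
Assume t(r) = 2r^3 + r^2 + 3r + 3.
Then t(r+1) = t(r) + (6r^2 + 8r + 6) = (2r^3 + r^2 + 3r + 3) + (6r^2 + 8r + 6) = 2r^3 + 7r^2 + 11r + 9,
and 2·(r+1)^3 + (r+1)^2 + 3·(r+1) + 3 = 2r^3 + 7r^2 + 11r + 9.
Hence t(m) = 2m^3 + m^2 + 3m + 3 for every m ≥ 1, by induction.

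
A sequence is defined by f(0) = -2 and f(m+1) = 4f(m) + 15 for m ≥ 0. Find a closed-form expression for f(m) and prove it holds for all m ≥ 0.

Claim: f(m) = 3·4^m − 5.

Base case: f(0) = -2, and 3·4^0 − 5 = 3 − 5 = -2.
Assume f(k) = 3·4^k − 5 for some k ≥ 0.
Then f(k+1) = 4f(k) + 15 = 4·(3·4^k − 5) + 15 = 12·4^k − 20 + 15 = 3·4^{k+1} − 5.
So the formula holds for k+1, and by induction f(m) = 3·4^m − 5 for all m ≥ 0.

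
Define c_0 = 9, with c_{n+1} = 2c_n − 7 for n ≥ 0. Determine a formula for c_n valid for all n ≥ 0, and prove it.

Claim: c_n = 2^{n+1} + 7.

Base case: c_0 = 9, and 2^{0+1} + 7 = 2 + 7 = 9.
Assume c_r = 2^{r+1} + 7 for some r ≥ 0.
Then c_{r+1} = 2c_r − 7 = 2·(2^{r+1} + 7) − 7 = 2^{r+2} + 14 − 7 = 2^{r+2} + 7.
This completes the inductive step, so c_n = 2^{n+1} + 7 for all n ≥ 0.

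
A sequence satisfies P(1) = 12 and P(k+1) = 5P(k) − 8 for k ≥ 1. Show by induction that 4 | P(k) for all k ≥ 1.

Base case: P(1) = 12 = 4·3, so 4 | P(1).
Assume 4 | P(m), so P(m) = 4t for some integer t.
Then P(m+1) = 5P(m) − 8 = 5·(4t) − 8 = 4(5t − 2), so 4 | P(m+1).
This completes the inductive step, so 4 | P(k) for all k ≥ 1.

4 | P(k)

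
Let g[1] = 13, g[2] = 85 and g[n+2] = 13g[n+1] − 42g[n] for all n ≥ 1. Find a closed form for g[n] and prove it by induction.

Claim: g[n] = 7^n + 6^n.

Base cases: g[1] = 13 and 7^1 + 6^1 = 13; g[2] = 85 and 7^2 + 6^2 = 85.
Assume g[i] = 7^i + 6^i for all 1 ≤ i ≤ j, where j ≥ 2.
Then g[j+1] = 13g[j] − 42g[j−1] = 13·(7^j + 6^j) − 42·(7^{j−1} + 6^{j−1}) = (13·7 − 42)7^{j−1} + (13·6 − 42)6^{j−1} = 49·7^{j−1} + 36·6^{j−1} = 7^{j+1} + 6^{j+1}.
Hence g[n] = 7^n + 6^n for every n ≥ 1, by strong induction.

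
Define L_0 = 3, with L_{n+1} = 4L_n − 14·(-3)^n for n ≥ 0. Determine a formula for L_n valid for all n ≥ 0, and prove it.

Claim: L_n = 4^n + 2·(-3)^n.

Base case: L_0 = 3, and 4^0 + 2·(-3)^0 = 1 + 2 = 3.
Assume L_r = 4^r + 2·(-3)^r for some r ≥ 0.
Then L_{r+1} = 4L_r − 14·(-3)^r = 4·(4^r + 2·(-3)^r) − 14·(-3)^r = 4^{r+1} + 8·(-3)^r − 14·(-3)^r = 4^{r+1} − 6·(-3)^r = 4^{r+1} + 2·(-3)^{r+1}.
This completes the inductive step, so L_n = 4^n + 2·(-3)^n for all n ≥ 0.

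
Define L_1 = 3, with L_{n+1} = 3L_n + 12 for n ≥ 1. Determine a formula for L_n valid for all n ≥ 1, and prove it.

Claim: L_n = 3^{n+1} − 6.

Base case: L_1 = 3, and 3^{1+1} − 6 = 9 − 6 = 3.
Assume L_k = 3^{k+1} − 6 for some k ≥ 1.
Then L_{k+1} = 3L_k + 12 = 3·(3^{k+1} − 6) + 12 = 3^{k+2} − 18 + 12 = 3^{k+2} − 6.
By induction, L_n = 3^{n+1} − 6 for all n ≥ 1.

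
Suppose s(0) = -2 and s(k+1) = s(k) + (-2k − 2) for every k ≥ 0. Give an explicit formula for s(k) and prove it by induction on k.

Claim: s(k) = -k^2 − k − 2.

Base case: s(0) = -2, and -0^2 − 0 − 2 = -2.
Assume s(m) = -m^2 − m − 2.
Then s(m+1) = s(m) + (-2m − 2) = (-m^2 − m − 2) + (-2m − 2) = -m^2 − 3m − 4,
and -(m+1)^2 − (m+1) − 2 = -m^2 − 3m − 4.
By induction, s(k) = -k^2 − k − 2 for all k ≥ 0.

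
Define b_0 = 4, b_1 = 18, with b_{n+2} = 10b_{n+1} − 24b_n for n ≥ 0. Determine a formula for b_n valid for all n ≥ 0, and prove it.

Claim: b_n = 3·4^n + 6^n.

Base cases: b_0 = 4 and 3·4^0 + 6^0 = 4; b_1 = 18 and 3·4^1 + 6^1 = 18.
Assume b_j = 3·4^j + 6^j for all 0 ≤ j ≤ k, where k ≥ 1.
Then b_{k+1} = 10b_k − 24b_{k−1} = 10·(3·4^k + 6^k) − 24·(3·4^{k−1} + 6^{k−1}) = 3·(10·4 − 24)4^{k−1} + (10·6 − 24)6^{k−1} = 48·4^{k−1} + 36·6^{k−1} = 3·4^{k+1} + 6^{k+1}.
By strong induction, b_n = 3·4^n + 6^n for all n ≥ 0.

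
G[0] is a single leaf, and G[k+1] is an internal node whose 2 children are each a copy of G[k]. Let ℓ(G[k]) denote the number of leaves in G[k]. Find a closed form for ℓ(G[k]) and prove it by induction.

Claim: ℓ(G[k]) = 2^k.

Base case: ℓ(G[0]) = 1, and 2^0 = 1.
Assume ℓ(G[j]) = 2^j.
Then ℓ(G[j+1]) = 2·ℓ(G[j]) = 2·2^j = 2^{j+1}.
This completes the inductive step, so ℓ(G[k]) = 2^k for all k ≥ 0.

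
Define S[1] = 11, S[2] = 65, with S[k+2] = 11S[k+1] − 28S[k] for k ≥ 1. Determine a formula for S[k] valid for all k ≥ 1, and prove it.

Claim: S[k] = 4^k + 7^k.

Base cases: S[1] = 11 and 4^1 + 7^1 = 11; S[2] = 65 and 4^2 + 7^2 = 65.
Assume S[j] = 4^j + 7^j for all 1 ≤ j ≤ m, where m ≥ 2.
Then S[m+1] = 11S[m] − 28S[m−1] = 11·(4^m + 7^m) − 28·(4^{m−1} + 7^{m−1}) = (11·4 − 28)4^{m−1} + (11·7 − 28)7^{m−1} = 16·4^{m−1} + 49·7^{m−1} = 4^{m+1} + 7^{m+1}.
By strong induction, S[k] = 4^k + 7^k for all k ≥ 1.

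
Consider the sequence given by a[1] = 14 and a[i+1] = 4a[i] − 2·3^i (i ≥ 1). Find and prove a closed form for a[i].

Claim: a[i] = 2·4^i + 2·3^i.

Base case: a[1] = 14, and 2·4^1 + 2·3^1 = 8 + 6 = 14.
Assume a[m] = 2·4^m + 2·3^m for some m ≥ 1.
Then a[m+1] = 4a[m] − 2·3^m = 4·(2·4^m + 2·3^m) − 2·3^m = 2·4^{m+1} + 8·3^m − 2·3^m = 2·4^{m+1} + 6·3^m = 2·4^{m+1} + 2·3^{m+1}.
This completes the inductive step, so a[i] = 2·4^i + 2·3^i for all i ≥ 1.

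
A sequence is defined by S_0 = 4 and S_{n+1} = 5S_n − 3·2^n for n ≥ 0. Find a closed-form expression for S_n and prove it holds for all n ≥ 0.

Claim: S_n = 3·5^n + 2^n.

Base case: S_0 = 4, and 3·5^0 + 2^0 = 3 + 1 = 4.
Assume S_k = 3·5^k + 2^k for some k ≥ 0.
Then S_{k+1} = 5S_k − 3·2^k = 5·(3·5^k + 2^k) − 3·2^k = 3·5^{k+1} + 5·2^k − 3·2^k = 3·5^{k+1} + 2·2^k = 3·5^{k+1} + 2^{k+1}.
By induction, S_n = 3·5^n + 2^n for all n ≥ 0.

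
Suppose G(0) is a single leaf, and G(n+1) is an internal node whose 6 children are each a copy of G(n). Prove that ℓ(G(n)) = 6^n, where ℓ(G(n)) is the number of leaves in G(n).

Base case: ℓ(G(0)) = 1, and 6^0 = 1.
Assume ℓ(G(j)) = 6^j.
Then ℓ(G(j+1)) = 6·ℓ(G(j)) = 6·6^j = 6^{j+1}.
By induction, ℓ(G(n)) = 6^n for all n ≥ 0.

ℓ(G(n)) = 6^n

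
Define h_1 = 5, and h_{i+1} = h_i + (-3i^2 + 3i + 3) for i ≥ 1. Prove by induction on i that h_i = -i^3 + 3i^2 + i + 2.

Base case: h_1 = 5, and -1^3 + 3·1^2 + 1 + 2 = 5.
Assume h_m = -m^3 + 3m^2 + m + 2.
Then h_{m+1} = h_m + (-3m^2 + 3m + 3) = (-m^3 + 3m^2 + m + 2) + (-3m^2 + 3m + 3) = -m^3 + 4m + 5,
and -(m+1)^3 + 3·(m+1)^2 + (m+1) + 2 = -m^3 + 4m + 5.
By induction, h_i = -i^3 + 3i^2 + i + 2 for all i ≥ 1.

h_i = -i^3 + 3i^2 + i + 2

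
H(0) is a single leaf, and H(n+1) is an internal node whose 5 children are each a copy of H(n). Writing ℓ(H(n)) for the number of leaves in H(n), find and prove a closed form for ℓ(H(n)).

Claim: ℓ(H(n)) = 5^n.

Base case: ℓ(H(0)) = 1, and 5^0 = 1.
Assume ℓ(H(r)) = 5^r.
Then ℓ(H(r+1)) = 5·ℓ(H(r)) = 5·5^r = 5^{r+1}.
By induction, ℓ(H(n)) = 5^n for all n ≥ 0.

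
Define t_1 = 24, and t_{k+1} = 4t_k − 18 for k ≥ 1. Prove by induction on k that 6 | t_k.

Base case: t_1 = 24 = 6·4, so 6 | t_1.
Assume 6 | t_r, so t_r = 6s for some integer s.
Then t_{r+1} = 4t_r − 18 = 4·(6s) − 18 = 6(4s − 3), so 6 | t_{r+1}.
By induction, 6 | t_k for all k ≥ 1.

6 | t_k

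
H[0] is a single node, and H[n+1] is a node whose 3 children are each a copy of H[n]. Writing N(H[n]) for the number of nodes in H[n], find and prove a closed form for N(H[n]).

Claim: N(H[n]) = (3^{n+1} − 1)/2.

Base case: N(H[0]) = 1, and (3^{0+1} − 1)/2 = 1.
Assume N(H[j]) = (3^{j+1} − 1)/2.
Then N(H[j+1]) = 1 + 3N(H[j]) = 1 + 3·(3^{j+1} − 1)/2 = 1 + (3^{j+2} − 3)/2 = (2 + 3^{j+2} − 3)/2 = (3^{j+2} − 1)/2.
By induction, N(H[n]) = (3^{n+1} − 1)/2 for all n ≥ 0.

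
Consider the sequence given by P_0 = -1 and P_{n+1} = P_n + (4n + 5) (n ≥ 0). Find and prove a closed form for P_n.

Claim: P_n = 2n^2 + 3n − 1.

Base case: P_0 = -1, and 2·0^2 + 3·0 − 1 = -1.
Assume P_m = 2m^2 + 3m − 1.
Then P_{m+1} = P_m + (4m + 5) = (2m^2 + 3m − 1) + (4m + 5) = 2m^2 + 7m + 4,
and 2·(m+1)^2 + 3·(m+1) − 1 = 2m^2 + 7m + 4.
This completes the inductive step, so P_n = 2n^2 + 3n − 1 for all n ≥ 0.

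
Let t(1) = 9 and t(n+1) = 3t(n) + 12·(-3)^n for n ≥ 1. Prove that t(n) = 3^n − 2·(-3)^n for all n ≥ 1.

Base case: t(1) = 9, and 3^1 − 2·(-3)^1 = 3 + 6 = 9.
Assume t(r) = 3^r − 2·(-3)^r for some r ≥ 1.
Then t(r+1) = 3t(r) + 12·(-3)^r = 3·(3^r − 2·(-3)^r) + 12·(-3)^r = 3^{r+1} − 6·(-3)^r + 12·(-3)^r = 3^{r+1} + 6·(-3)^r = 3^{r+1} − 2·(-3)^{r+1}.
By induction, t(n) = 3^n − 2·(-3)^n for all n ≥ 1.

t(n) = 3^n − 2·(-3)^n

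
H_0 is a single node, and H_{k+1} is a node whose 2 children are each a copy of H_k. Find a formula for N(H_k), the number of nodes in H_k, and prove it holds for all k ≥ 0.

Claim: N(H_k) = 2^{k+1} − 1.

Base case: N(H_0) = 1, and 2^{0+1} − 1 = 1.
Assume N(H_m) = 2^{m+1} − 1.
Then N(H_{m+1}) = 1 + 2N(H_m) = 1 + 2(2^{m+1} − 1) = 2^{m+2} − 2 + 1 = 2^{m+2} − 1.
So the formula holds for m+1, and by induction N(H_k) = 2^{k+1} − 1 for all k ≥ 0.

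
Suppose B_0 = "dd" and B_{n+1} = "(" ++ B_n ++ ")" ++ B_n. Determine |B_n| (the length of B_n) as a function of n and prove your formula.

Claim: |B_n| = 2^{n+2} − 2.

Base case: |B_0| = 2, and 2^{0+2} − 2 = 2.
Assume |B_m| = 2^{m+2} − 2.
Then |B_{m+1}| = 1 + |B_m| + 1 + |B_m| = 2|B_m| + 2 = 2(2^{m+2} − 2) + 2 = 2^{m+3} − 4 + 2 = 2^{m+3} − 2.
This completes the inductive step, so |B_n| = 2^{n+2} − 2 for all n ≥ 0.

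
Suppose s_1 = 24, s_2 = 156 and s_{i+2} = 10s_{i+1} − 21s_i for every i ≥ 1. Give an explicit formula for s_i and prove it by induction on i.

Claim: s_i = 3·7^i + 3^i.

Base cases: s_1 = 24 and 3·7^1 + 3^1 = 24; s_2 = 156 and 3·7^2 + 3^2 = 156.
Assume s_j = 3·7^j + 3^j for all 1 ≤ j ≤ r, where r ≥ 2.
Then s_{r+1} = 10s_r − 21s_{r−1} = 10·(3·7^r + 3^r) − 21·(3·7^{r−1} + 3^{r−1}) = 3·(10·7 − 21)7^{r−1} + (10·3 − 21)3^{r−1} = 147·7^{r−1} + 9·3^{r−1} = 3·7^{r+1} + 3^{r+1}.
So the formula holds for r+1, and by strong induction s_i = 3·7^i + 3^i for all i ≥ 1.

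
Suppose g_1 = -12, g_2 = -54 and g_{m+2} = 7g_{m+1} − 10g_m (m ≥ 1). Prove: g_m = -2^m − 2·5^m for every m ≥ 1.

Base cases: g_1 = -12 and -2^1 − 2·5^1 = -12; g_2 = -54 and -2^2 − 2·5^2 = -54.
Assume g_i = -2^i − 2·5^i for all 1 ≤ i ≤ j, where j ≥ 2.
Then g_{j+1} = 7g_j − 10g_{j−1} = 7·(-2^j − 2·5^j) − 10·(-2^{j−1} − 2·5^{j−1}) = -(7·2 − 10)2^{j−1} − 2·(7·5 − 10)5^{j−1} = -4·2^{j−1} − 50·5^{j−1} = -2^{j+1} − 2·5^{j+1}.
This completes the inductive step, so g_m = -2^m − 2·5^m for all m ≥ 1.

g_m = -2^m − 2·5^m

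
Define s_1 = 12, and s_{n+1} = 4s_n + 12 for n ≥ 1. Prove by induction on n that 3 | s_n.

Base case: s_1 = 12 = 3·4, so 3 | s_1.
Assume 3 | s_j, so s_j = 3t for some integer t.
Then s_{j+1} = 4s_j + 12 = 4·(3t) + 12 = 3(4t + 4), so 3 | s_{j+1}.
By induction, 3 | s_n for all n ≥ 1.

3 | s_n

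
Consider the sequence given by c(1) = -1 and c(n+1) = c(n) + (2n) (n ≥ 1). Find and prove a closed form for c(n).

Claim: c(n) = n^2 − n − 1.

Base case: c(1) = -1, and 1^2 − 1 − 1 = -1.
Assume c(k) = k^2 − k − 1.
Then c(k+1) = c(k) + (2k) = (k^2 − k − 1) + (2k) = k^2 + k − 1,
and (k+1)^2 − (k+1) − 1 = k^2 + k − 1.
Hence c(n) = n^2 − n − 1 for every n ≥ 1, by induction.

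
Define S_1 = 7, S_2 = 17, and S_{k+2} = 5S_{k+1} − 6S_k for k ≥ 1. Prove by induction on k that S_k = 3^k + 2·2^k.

Base cases: S_1 = 7 and 3^1 + 2·2^1 = 7; S_2 = 17 and 3^2 + 2·2^2 = 17.
Assume S_i = 3^i + 2·2^i for all 1 ≤ i ≤ j, where j ≥ 2.
Then S_{j+1} = 5S_j − 6S_{j−1} = 5·(3^j + 2·2^j) − 6·(3^{j−1} + 2·2^{j−1}) = (5·3 − 6)3^{j−1} + 2·(5·2 − 6)2^{j−1} = 9·3^{j−1} + 8·2^{j−1} = 3^{j+1} + 2·2^{j+1}.
This completes the inductive step, so S_k = 3^k + 2·2^k for all k ≥ 1.

S_k = 3^k + 2·2^k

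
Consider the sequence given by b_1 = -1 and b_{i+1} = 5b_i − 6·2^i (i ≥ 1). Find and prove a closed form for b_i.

Claim: b_i = -5^i + 2·2^i.

Base case: b_1 = -1, and -5^1 + 2·2^1 = -5 + 4 = -1.
Assume b_r = -5^r + 2·2^r for some r ≥ 1.
Then b_{r+1} = 5b_r − 6·2^r = 5·(-5^r + 2·2^r) − 6·2^r = -5^{r+1} + 10·2^r − 6·2^r = -5^{r+1} + 4·2^r = -5^{r+1} + 2·2^{r+1}.
So the formula holds for r+1, and by induction b_i = -5^i + 2·2^i for all i ≥ 1.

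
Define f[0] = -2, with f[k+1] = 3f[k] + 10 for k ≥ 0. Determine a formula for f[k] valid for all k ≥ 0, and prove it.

Claim: f[k] = 3^{k+1} − 5.

Base case: f[0] = -2, and 3^{0+1} − 5 = 3 − 5 = -2.
Assume f[m] = 3^{m+1} − 5 for some m ≥ 0.
Then f[m+1] = 3f[m] + 10 = 3·(3^{m+1} − 5) + 10 = 3^{m+2} − 15 + 10 = 3^{m+2} − 5.
So the formula holds for m+1, and by induction f[k] = 3^{k+1} − 5 for all k ≥ 0.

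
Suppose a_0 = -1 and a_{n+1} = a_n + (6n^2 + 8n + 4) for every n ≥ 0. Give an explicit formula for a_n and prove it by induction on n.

Claim: a_n = 2n^3 + n^2 + n − 1.

Base case: a_0 = -1, and 2·0^3 + 0^2 + 0 − 1 = -1.
Assume a_k = 2k^3 + k^2 + k − 1.
Then a_{k+1} = a_k + (6k^2 + 8k + 4) = (2k^3 + k^2 + k − 1) + (6k^2 + 8k + 4) = 2k^3 + 7k^2 + 9k + 3,
and 2·(k+1)^3 + (k+1)^2 + (k+1) − 1 = 2k^3 + 7k^2 + 9k + 3.
By induction, a_n = 2n^3 + n^2 + n − 1 for all n ≥ 0.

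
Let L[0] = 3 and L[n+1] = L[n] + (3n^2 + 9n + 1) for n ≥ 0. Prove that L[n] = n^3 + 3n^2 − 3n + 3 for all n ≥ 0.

Base case: L[0] = 3, and 0^3 + 3·0^2 − 3·0 + 3 = 3.
Assume L[j] = j^3 + 3j^2 − 3j + 3.
Then L[j+1] = L[j] + (3j^2 + 9j + 1) = (j^3 + 3j^2 − 3j + 3) + (3j^2 + 9j + 1) = j^3 + 6j^2 + 6j + 4,
and (j+1)^3 + 3·(j+1)^2 − 3·(j+1) + 3 = j^3 + 6j^2 + 6j + 4.
By induction, L[n] = n^3 + 3n^2 − 3n + 3 for all n ≥ 0.

L[n] = n^3 + 3n^2 − 3n + 3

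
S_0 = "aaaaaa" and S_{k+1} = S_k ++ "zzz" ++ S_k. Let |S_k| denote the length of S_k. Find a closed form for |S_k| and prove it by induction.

Claim: |S_k| = 9·2^k − 3.

Base case: |S_0| = 6, and 9·2^0 − 3 = 6.
Assume |S_j| = 9·2^j − 3.
Then |S_{j+1}| = |S_j| + 3 + |S_j| = 2|S_j| + 3 = 2(9·2^j − 3) + 3 = 9·2^{j+1} − 6 + 3 = 9·2^{j+1} − 3.
So the formula holds for j+1, and by induction |S_k| = 9·2^k − 3 for all k ≥ 0.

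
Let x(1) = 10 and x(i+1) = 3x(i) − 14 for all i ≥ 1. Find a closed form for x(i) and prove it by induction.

Claim: x(i) = 3^i + 7.

Base case: x(1) = 10, and 3^1 + 7 = 3 + 7 = 10.
Assume x(j) = 3^j + 7 for some j ≥ 1.
Then x(j+1) = 3x(j) − 14 = 3·(3^j + 7) − 14 = 3^{j+1} + 21 − 14 = 3^{j+1} + 7.
By induction, x(i) = 3^i + 7 for all i ≥ 1.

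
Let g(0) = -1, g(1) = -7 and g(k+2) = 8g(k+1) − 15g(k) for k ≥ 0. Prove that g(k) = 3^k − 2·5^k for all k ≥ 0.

Base cases: g(0) = -1 and 3^0 − 2·5^0 = -1; g(1) = -7 and 3^1 − 2·5^1 = -7.
Assume g(i) = 3^i − 2·5^i for all 0 ≤ i ≤ j, where j ≥ 1.
Then g(j+1) = 8g(j) − 15g(j−1) = 8·(3^j − 2·5^j) − 15·(3^{j−1} − 2·5^{j−1}) = (8·3 − 15)3^{j−1} − 2·(8·5 − 15)5^{j−1} = 9·3^{j−1} − 50·5^{j−1} = 3^{j+1} − 2·5^{j+1}.
This completes the inductive step, so g(k) = 3^k − 2·5^k for all k ≥ 0.

g(k) = 3^k − 2·5^k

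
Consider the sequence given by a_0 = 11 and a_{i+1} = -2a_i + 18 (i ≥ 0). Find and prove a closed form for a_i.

Claim: a_i = 5·(-2)^i + 6.

Base case: a_0 = 11, and 5·(-2)^0 + 6 = 5 + 6 = 11.
Assume a_j = 5·(-2)^j + 6 for some j ≥ 0.
Then a_{j+1} = -2a_j + 18 = -2·(5·(-2)^j + 6) + 18 = -10·(-2)^j − 12 + 18 = 5·(-2)^{j+1} + 6.
So the formula holds for j+1, and by induction a_i = 5·(-2)^i + 6 for all i ≥ 0.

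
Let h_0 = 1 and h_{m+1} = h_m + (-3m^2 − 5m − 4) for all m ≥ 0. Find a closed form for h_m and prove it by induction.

Claim: h_m = -m^3 − m^2 − 2m + 1.

Base case: h_0 = 1, and -0^3 − 0^2 − 2·0 + 1 = 1.
Assume h_j = -j^3 − j^2 − 2j + 1.
Then h_{j+1} = h_j + (-3j^2 − 5j − 4) = (-j^3 − j^2 − 2j + 1) + (-3j^2 − 5j − 4) = -j^3 − 4j^2 − 7j − 3,
and -(j+1)^3 − (j+1)^2 − 2·(j+1) + 1 = -j^3 − 4j^2 − 7j − 3.
Hence h_m = -m^3 − m^2 − 2m + 1 for every m ≥ 0, by induction.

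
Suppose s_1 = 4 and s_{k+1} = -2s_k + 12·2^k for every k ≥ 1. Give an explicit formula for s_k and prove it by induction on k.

Claim: s_k = (-2)^k + 3·2^k.

Base case: s_1 = 4, and (-2)^1 + 3·2^1 = -2 + 6 = 4.
Assume s_r = (-2)^r + 3·2^r for some r ≥ 1.
Then s_{r+1} = -2s_r + 12·2^r = -2·((-2)^r + 3·2^r) + 12·2^r = (-2)^{r+1} − 6·2^r + 12·2^r = (-2)^{r+1} + 6·2^r = (-2)^{r+1} + 3·2^{r+1}.
By induction, s_k = (-2)^k + 3·2^k for all k ≥ 1.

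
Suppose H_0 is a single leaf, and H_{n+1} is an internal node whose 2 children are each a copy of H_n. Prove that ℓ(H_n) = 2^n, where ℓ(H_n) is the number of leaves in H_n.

Base case: ℓ(H_0) = 1, and 2^0 = 1.
Assume ℓ(H_k) = 2^k.
Then ℓ(H_{k+1}) = 2·ℓ(H_k) = 2·2^k = 2^{k+1}.
By induction, ℓ(H_n) = 2^n for all n ≥ 0.

ℓ(H_n) = 2^n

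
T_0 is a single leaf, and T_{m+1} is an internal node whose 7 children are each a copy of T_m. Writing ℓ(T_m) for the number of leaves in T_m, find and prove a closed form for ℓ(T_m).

Claim: ℓ(T_m) = 7^m.

Base case: ℓ(T_0) = 1, and 7^0 = 1.
Assume ℓ(T_r) = 7^r.
Then ℓ(T_{r+1}) = 7·ℓ(T_r) = 7·7^r = 7^{r+1}.
This completes the inductive step, so ℓ(T_m) = 7^m for all m ≥ 0.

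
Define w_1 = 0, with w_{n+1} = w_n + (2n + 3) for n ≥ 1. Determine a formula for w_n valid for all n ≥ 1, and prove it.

Claim: w_n = n^2 + 2n − 3.

Base case: w_1 = 0, and 1^2 + 2·1 − 3 = 0.
Assume w_k = k^2 + 2k − 3.
Then w_{k+1} = w_k + (2k + 3) = (k^2 + 2k − 3) + (2k + 3) = k^2 + 4k,
and (k+1)^2 + 2·(k+1) − 3 = k^2 + 4k.
By induction, w_n = n^2 + 2n − 3 for all n ≥ 1.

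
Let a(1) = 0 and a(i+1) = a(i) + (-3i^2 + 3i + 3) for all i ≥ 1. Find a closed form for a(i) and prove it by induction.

Claim: a(i) = -i^3 + 3i^2 + i − 3.

Base case: a(1) = 0, and -1^3 + 3·1^2 + 1 − 3 = 0.
Assume a(m) = -m^3 + 3m^2 + m − 3.
Then a(m+1) = a(m) + (-3m^2 + 3m + 3) = (-m^3 + 3m^2 + m − 3) + (-3m^2 + 3m + 3) = -m^3 + 4m,
and -(m+1)^3 + 3·(m+1)^2 + (m+1) − 3 = -m^3 + 4m.
By induction, a(i) = -i^3 + 3i^2 + i − 3 for all i ≥ 1.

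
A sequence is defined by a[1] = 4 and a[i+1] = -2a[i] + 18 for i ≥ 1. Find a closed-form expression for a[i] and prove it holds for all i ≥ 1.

Claim: a[i] = (-2)^i + 6.

Base case: a[1] = 4, and (-2)^1 + 6 = -2 + 6 = 4.
Assume a[j] = (-2)^j + 6 for some j ≥ 1.
Then a[j+1] = -2a[j] + 18 = -2·((-2)^j + 6) + 18 = -2·(-2)^j − 12 + 18 = (-2)^{j+1} + 6.
So the formula holds for j+1, and by induction a[i] = (-2)^i + 6 for all i ≥ 1.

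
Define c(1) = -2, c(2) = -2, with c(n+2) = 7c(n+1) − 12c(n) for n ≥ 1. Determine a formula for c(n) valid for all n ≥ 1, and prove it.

Claim: c(n) = 4^n − 2·3^n.

Base cases: c(1) = -2 and 4^1 − 2·3^1 = -2; c(2) = -2 and 4^2 − 2·3^2 = -2.
Assume c(j) = 4^j − 2·3^j for all 1 ≤ j ≤ r, where r ≥ 2.
Then c(r+1) = 7c(r) − 12c(r−1) = 7·(4^r − 2·3^r) − 12·(4^{r−1} − 2·3^{r−1}) = (7·4 − 12)4^{r−1} − 2·(7·3 − 12)3^{r−1} = 16·4^{r−1} − 18·3^{r−1} = 4^{r+1} − 2·3^{r+1}.
By strong induction, c(n) = 4^n − 2·3^n for all n ≥ 1.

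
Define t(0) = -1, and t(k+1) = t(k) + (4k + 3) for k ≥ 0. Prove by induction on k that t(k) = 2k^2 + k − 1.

Base case: t(0) = -1, and 2·0^2 + 0 − 1 = -1.
Assume t(j) = 2j^2 + j − 1.
Then t(j+1) = t(j) + (4j + 3) = (2j^2 + j − 1) + (4j + 3) = 2j^2 + 5j + 2,
and 2·(j+1)^2 + (j+1) − 1 = 2j^2 + 5j + 2.
By induction, t(k) = 2k^2 + k − 1 for all k ≥ 0.

t(k) = 2k^2 + k − 1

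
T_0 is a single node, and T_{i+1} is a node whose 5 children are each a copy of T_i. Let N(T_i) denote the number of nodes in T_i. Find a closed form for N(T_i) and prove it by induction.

Claim: N(T_i) = (5^{i+1} − 1)/4.

Base case: N(T_0) = 1, and (5^{0+1} − 1)/4 = 1.
Assume N(T_m) = (5^{m+1} − 1)/4.
Then N(T_{m+1}) = 1 + 5N(T_m) = 1 + 5·(5^{m+1} − 1)/4 = 1 + (5^{m+2} − 5)/4 = (4 + 5^{m+2} − 5)/4 = (5^{m+2} − 1)/4.
By induction, N(T_i) = (5^{i+1} − 1)/4 for all i ≥ 0.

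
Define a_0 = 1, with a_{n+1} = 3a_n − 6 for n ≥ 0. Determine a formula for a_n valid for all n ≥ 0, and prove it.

Claim: a_n = -2·3^n + 3.

Base case: a_0 = 1, and -2·3^0 + 3 = -2 + 3 = 1.
Assume a_m = -2·3^m + 3 for some m ≥ 0.
Then a_{m+1} = 3a_m − 6 = 3·(-2·3^m + 3) − 6 = -6·3^m + 9 − 6 = -2·3^{m+1} + 3.
By induction, a_n = -2·3^n + 3 for all n ≥ 0.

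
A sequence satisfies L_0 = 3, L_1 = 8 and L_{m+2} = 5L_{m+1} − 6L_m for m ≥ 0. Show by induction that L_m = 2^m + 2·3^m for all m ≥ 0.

Base cases: L_0 = 3 and 2^0 + 2·3^0 = 3; L_1 = 8 and 2^1 + 2·3^1 = 8.
Assume L_i = 2^i + 2·3^i for all 0 ≤ i ≤ j, where j ≥ 1.
Then L_{j+1} = 5L_j − 6L_{j−1} = 5·(2^j + 2·3^j) − 6·(2^{j−1} + 2·3^{j−1}) = (5·2 − 6)2^{j−1} + 2·(5·3 − 6)3^{j−1} = 4·2^{j−1} + 18·3^{j−1} = 2^{j+1} + 2·3^{j+1}.
By strong induction, L_m = 2^m + 2·3^m for all m ≥ 0.

L_m = 2^m + 2·3^m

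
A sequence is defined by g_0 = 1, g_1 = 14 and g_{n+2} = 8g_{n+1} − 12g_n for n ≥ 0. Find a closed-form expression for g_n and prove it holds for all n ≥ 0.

Claim: g_n = 3·6^n − 2·2^n.

Base cases: g_0 = 1 and 3·6^0 − 2·2^0 = 1; g_1 = 14 and 3·6^1 − 2·2^1 = 14.
Assume g_j = 3·6^j − 2·2^j for all 0 ≤ j ≤ m, where m ≥ 1.
Then g_{m+1} = 8g_m − 12g_{m−1} = 8·(3·6^m − 2·2^m) − 12·(3·6^{m−1} − 2·2^{m−1}) = 3·(8·6 − 12)6^{m−1} − 2·(8·2 − 12)2^{m−1} = 108·6^{m−1} − 8·2^{m−1} = 3·6^{m+1} − 2·2^{m+1}.
By strong induction, g_n = 3·6^n − 2·2^n for all n ≥ 0.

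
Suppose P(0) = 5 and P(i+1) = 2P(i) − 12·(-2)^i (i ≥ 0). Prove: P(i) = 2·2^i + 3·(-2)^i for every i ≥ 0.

Base case: P(0) = 5, and 2·2^0 + 3·(-2)^0 = 2 + 3 = 5.
Assume P(m) = 2·2^m + 3·(-2)^m for some m ≥ 0.
Then P(m+1) = 2P(m) − 12·(-2)^m = 2·(2·2^m + 3·(-2)^m) − 12·(-2)^m = 2·2^{m+1} + 6·(-2)^m − 12·(-2)^m = 2·2^{m+1} − 6·(-2)^m = 2·2^{m+1} + 3·(-2)^{m+1}.
By induction, P(i) = 2·2^i + 3·(-2)^i for all i ≥ 0.

P(i) = 2·2^i + 3·(-2)^i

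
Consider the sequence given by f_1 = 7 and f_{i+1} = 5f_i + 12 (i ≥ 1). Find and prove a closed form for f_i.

Claim: f_i = 2·5^i − 3.

Base case: f_1 = 7, and 2·5^1 − 3 = 10 − 3 = 7.
Assume f_j = 2·5^j − 3 for some j ≥ 1.
Then f_{j+1} = 5f_j + 12 = 5·(2·5^j − 3) + 12 = 10·5^j − 15 + 12 = 2·5^{j+1} − 3.
By induction, f_i = 2·5^i − 3 for all i ≥ 1.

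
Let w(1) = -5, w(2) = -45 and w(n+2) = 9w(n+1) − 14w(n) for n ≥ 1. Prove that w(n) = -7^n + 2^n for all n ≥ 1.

Base cases: w(1) = -5 and -7^1 + 2^1 = -5; w(2) = -45 and -7^2 + 2^2 = -45.
Assume w(j) = -7^j + 2^j for all 1 ≤ j ≤ m, where m ≥ 2.
Then w(m+1) = 9w(m) − 14w(m−1) = 9·(-7^m + 2^m) − 14·(-7^{m−1} + 2^{m−1}) = -(9·7 − 14)7^{m−1} + (9·2 − 14)2^{m−1} = -49·7^{m−1} + 4·2^{m−1} = -7^{m+1} + 2^{m+1}.
So the formula holds for m+1, and by strong induction w(n) = -7^n + 2^n for all n ≥ 1.

w(n) = -7^n + 2^n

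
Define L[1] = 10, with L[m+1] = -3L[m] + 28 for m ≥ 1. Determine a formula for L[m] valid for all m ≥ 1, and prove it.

Claim: L[m] = -(-3)^m + 7.

Base case: L[1] = 10, and -(-3)^1 + 7 = 3 + 7 = 10.
Assume L[j] = -(-3)^j + 7 for some j ≥ 1.
Then L[j+1] = -3L[j] + 28 = -3·(-(-3)^j + 7) + 28 = 3·(-3)^j − 21 + 28 = -(-3)^{j+1} + 7.
By induction, L[m] = -(-3)^m + 7 for all m ≥ 1.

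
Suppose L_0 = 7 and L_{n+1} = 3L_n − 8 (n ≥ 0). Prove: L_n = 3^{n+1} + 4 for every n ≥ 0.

Base case: L_0 = 7, and 3^{0+1} + 4 = 3 + 4 = 7.
Assume L_j = 3^{j+1} + 4 for some j ≥ 0.
Then L_{j+1} = 3L_j − 8 = 3·(3^{j+1} + 4) − 8 = 3^{j+2} + 12 − 8 = 3^{j+2} + 4.
So the formula holds for j+1, and by induction L_n = 3^{n+1} + 4 for all n ≥ 0.

L_n = 3^{n+1} + 4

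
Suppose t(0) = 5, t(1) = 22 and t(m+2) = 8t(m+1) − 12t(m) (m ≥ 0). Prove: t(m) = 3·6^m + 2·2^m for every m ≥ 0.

Base cases: t(0) = 5 and 3·6^0 + 2·2^0 = 5; t(1) = 22 and 3·6^1 + 2·2^1 = 22.
Assume t(j) = 3·6^j + 2·2^j for all 0 ≤ j ≤ r, where r ≥ 1.
Then t(r+1) = 8t(r) − 12t(r−1) = 8·(3·6^r + 2·2^r) − 12·(3·6^{r−1} + 2·2^{r−1}) = 3·(8·6 − 12)6^{r−1} + 2·(8·2 − 12)2^{r−1} = 108·6^{r−1} + 8·2^{r−1} = 3·6^{r+1} + 2·2^{r+1}.
By strong induction, t(m) = 3·6^m + 2·2^m for all m ≥ 0.

t(m) = 3·6^m + 2·2^m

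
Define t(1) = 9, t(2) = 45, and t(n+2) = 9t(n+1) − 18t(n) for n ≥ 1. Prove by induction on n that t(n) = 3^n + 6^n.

Base cases: t(1) = 9 and 3^1 + 6^1 = 9; t(2) = 45 and 3^2 + 6^2 = 45.
Assume t(i) = 3^i + 6^i for all 1 ≤ i ≤ j, where j ≥ 2.
Then t(j+1) = 9t(j) − 18t(j−1) = 9·(3^j + 6^j) − 18·(3^{j−1} + 6^{j−1}) = (9·3 − 18)3^{j−1} + (9·6 − 18)6^{j−1} = 9·3^{j−1} + 36·6^{j−1} = 3^{j+1} + 6^{j+1}.
So the formula holds for j+1, and by strong induction t(n) = 3^n + 6^n for all n ≥ 1.

t(n) = 3^n + 6^n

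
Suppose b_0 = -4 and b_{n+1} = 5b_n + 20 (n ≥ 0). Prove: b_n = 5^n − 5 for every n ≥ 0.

Base case: b_0 = -4, and 5^0 − 5 = 1 − 5 = -4.
Assume b_m = 5^m − 5 for some m ≥ 0.
Then b_{m+1} = 5b_m + 20 = 5·(5^m − 5) + 20 = 5^{m+1} − 25 + 20 = 5^{m+1} − 5.
Hence b_n = 5^n − 5 for every n ≥ 0, by induction.

b_n = 5^n − 5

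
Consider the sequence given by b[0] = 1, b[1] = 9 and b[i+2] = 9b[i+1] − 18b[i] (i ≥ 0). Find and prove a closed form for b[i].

Claim: b[i] = 2·6^i − 3^i.

Base cases: b[0] = 1 and 2·6^0 − 3^0 = 1; b[1] = 9 and 2·6^1 − 3^1 = 9.
Assume b[j] = 2·6^j − 3^j for all 0 ≤ j ≤ m, where m ≥ 1.
Then b[m+1] = 9b[m] − 18b[m−1] = 9·(2·6^m − 3^m) − 18·(2·6^{m−1} − 3^{m−1}) = 2·(9·6 − 18)6^{m−1} − (9·3 − 18)3^{m−1} = 72·6^{m−1} − 9·3^{m−1} = 2·6^{m+1} − 3^{m+1}.
By strong induction, b[i] = 2·6^i − 3^i for all i ≥ 0.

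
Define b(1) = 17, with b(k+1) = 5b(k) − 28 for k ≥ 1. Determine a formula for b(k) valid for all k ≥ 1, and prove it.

Claim: b(k) = 2·5^k + 7.

Base case: b(1) = 17, and 2·5^1 + 7 = 10 + 7 = 17.
Assume b(j) = 2·5^j + 7 for some j ≥ 1.
Then b(j+1) = 5b(j) − 28 = 5·(2·5^j + 7) − 28 = 10·5^j + 35 − 28 = 2·5^{j+1} + 7.
Hence b(k) = 2·5^k + 7 for every k ≥ 1, by induction.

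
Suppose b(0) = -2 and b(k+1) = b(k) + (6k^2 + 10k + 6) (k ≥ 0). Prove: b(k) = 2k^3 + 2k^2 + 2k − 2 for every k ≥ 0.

Base case: b(0) = -2, and 2·0^3 + 2·0^2 + 2·0 − 2 = -2.
Assume b(j) = 2j^3 + 2j^2 + 2j − 2.
Then b(j+1) = b(j) + (6j^2 + 10j + 6) = (2j^3 + 2j^2 + 2j − 2) + (6j^2 + 10j + 6) = 2j^3 + 8j^2 + 12j + 4,
and 2·(j+1)^3 + 2·(j+1)^2 + 2·(j+1) − 2 = 2j^3 + 8j^2 + 12j + 4.
By induction, b(k) = 2k^3 + 2k^2 + 2k − 2 for all k ≥ 0.

b(k) = 2k^3 + 2k^2 + 2k − 2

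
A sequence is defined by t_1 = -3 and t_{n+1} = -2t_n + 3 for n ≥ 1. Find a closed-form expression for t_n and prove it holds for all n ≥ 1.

Claim: t_n = 2·(-2)^n + 1.

Base case: t_1 = -3, and 2·(-2)^1 + 1 = -4 + 1 = -3.
Assume t_k = 2·(-2)^k + 1 for some k ≥ 1.
Then t_{k+1} = -2t_k + 3 = -2·(2·(-2)^k + 1) + 3 = -4·(-2)^k − 2 + 3 = 2·(-2)^{k+1} + 1.
By induction, t_n = 2·(-2)^n + 1 for all n ≥ 1.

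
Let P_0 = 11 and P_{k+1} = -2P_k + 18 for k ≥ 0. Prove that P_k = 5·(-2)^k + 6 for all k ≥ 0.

Base case: P_0 = 11, and 5·(-2)^0 + 6 = 5 + 6 = 11.
Assume P_r = 5·(-2)^r + 6 for some r ≥ 0.
Then P_{r+1} = -2P_r + 18 = -2·(5·(-2)^r + 6) + 18 = -10·(-2)^r − 12 + 18 = 5·(-2)^{r+1} + 6.
So the formula holds for r+1, and by induction P_k = 5·(-2)^k + 6 for all k ≥ 0.

P_k = 5·(-2)^k + 6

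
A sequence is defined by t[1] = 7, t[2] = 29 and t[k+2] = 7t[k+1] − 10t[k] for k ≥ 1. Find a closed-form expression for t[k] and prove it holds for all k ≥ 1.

Claim: t[k] = 5^k + 2^k.

Base cases: t[1] = 7 and 5^1 + 2^1 = 7; t[2] = 29 and 5^2 + 2^2 = 29.
Assume t[j] = 5^j + 2^j for all 1 ≤ j ≤ m, where m ≥ 2.
Then t[m+1] = 7t[m] − 10t[m−1] = 7·(5^m + 2^m) − 10·(5^{m−1} + 2^{m−1}) = (7·5 − 10)5^{m−1} + (7·2 − 10)2^{m−1} = 25·5^{m−1} + 4·2^{m−1} = 5^{m+1} + 2^{m+1}.
So the formula holds for m+1, and by strong induction t[k] = 5^k + 2^k for all k ≥ 1.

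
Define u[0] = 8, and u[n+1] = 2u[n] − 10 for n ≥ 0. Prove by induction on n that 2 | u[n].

Base case: u[0] = 8 = 2·4, so 2 | u[0].
Assume 2 | u[k], so u[k] = 2t for some integer t.
Then u[k+1] = 2u[k] − 10 = 2·(2t) − 10 = 2(2t − 5), so 2 | u[k+1].
So the property holds for k+1, and by induction 2 | u[n] for all n ≥ 0.

2 | u[n]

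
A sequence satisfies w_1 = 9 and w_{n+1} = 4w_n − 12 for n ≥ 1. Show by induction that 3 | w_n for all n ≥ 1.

Base case: w_1 = 9 = 3·3, so 3 | w_1.
Assume 3 | w_k, so w_k = 3t for some integer t.
Then w_{k+1} = 4w_k − 12 = 4·(3t) − 12 = 3(4t − 4), so 3 | w_{k+1}.
So the property holds for k+1, and by induction 3 | w_n for all n ≥ 1.

3 | w_n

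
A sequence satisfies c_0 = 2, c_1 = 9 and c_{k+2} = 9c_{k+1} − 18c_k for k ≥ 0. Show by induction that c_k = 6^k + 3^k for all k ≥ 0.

Base cases: c_0 = 2 and 6^0 + 3^0 = 2; c_1 = 9 and 6^1 + 3^1 = 9.
Assume c_i = 6^i + 3^i for all 0 ≤ i ≤ j, where j ≥ 1.
Then c_{j+1} = 9c_j − 18c_{j−1} = 9·(6^j + 3^j) − 18·(6^{j−1} + 3^{j−1}) = (9·6 − 18)6^{j−1} + (9·3 − 18)3^{j−1} = 36·6^{j−1} + 9·3^{j−1} = 6^{j+1} + 3^{j+1}.
By strong induction, c_k = 6^k + 3^k for all k ≥ 0.

c_k = 6^k + 3^k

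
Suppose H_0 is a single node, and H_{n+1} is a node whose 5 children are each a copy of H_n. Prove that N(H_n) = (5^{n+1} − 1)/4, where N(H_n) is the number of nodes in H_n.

Base case: N(H_0) = 1, and (5^{0+1} − 1)/4 = 1.
Assume N(H_m) = (5^{m+1} − 1)/4.
Then N(H_{m+1}) = 1 + 5N(H_m) = 1 + 5·(5^{m+1} − 1)/4 = 1 + (5^{m+2} − 5)/4 = (4 + 5^{m+2} − 5)/4 = (5^{m+2} − 1)/4.
So the formula holds for m+1, and by induction N(H_n) = (5^{n+1} − 1)/4 for all n ≥ 0.

N(H_n) = (5^{n+1} − 1)/4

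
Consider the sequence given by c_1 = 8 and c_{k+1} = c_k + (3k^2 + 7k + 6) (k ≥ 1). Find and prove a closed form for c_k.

Claim: c_k = k^3 + 2k^2 + 3k + 2.

Base case: c_1 = 8, and 1^3 + 2·1^2 + 3·1 + 2 = 8.
Assume c_r = r^3 + 2r^2 + 3r + 2.
Then c_{r+1} = c_r + (3r^2 + 7r + 6) = (r^3 + 2r^2 + 3r + 2) + (3r^2 + 7r + 6) = r^3 + 5r^2 + 10r + 8,
and (r+1)^3 + 2·(r+1)^2 + 3·(r+1) + 2 = r^3 + 5r^2 + 10r + 8.
This completes the inductive step, so c_k = k^3 + 2k^2 + 3k + 2 for all k ≥ 1.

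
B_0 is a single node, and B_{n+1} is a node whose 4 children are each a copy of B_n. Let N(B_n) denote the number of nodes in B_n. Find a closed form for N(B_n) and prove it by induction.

Claim: N(B_n) = (4^{n+1} − 1)/3.

Base case: N(B_0) = 1, and (4^{0+1} − 1)/3 = 1.
Assume N(B_j) = (4^{j+1} − 1)/3.
Then N(B_{j+1}) = 1 + 4N(B_j) = 1 + 4·(4^{j+1} − 1)/3 = 1 + (4^{j+2} − 4)/3 = (3 + 4^{j+2} − 4)/3 = (4^{j+2} − 1)/3.
So the formula holds for j+1, and by induction N(B_n) = (4^{n+1} − 1)/3 for all n ≥ 0.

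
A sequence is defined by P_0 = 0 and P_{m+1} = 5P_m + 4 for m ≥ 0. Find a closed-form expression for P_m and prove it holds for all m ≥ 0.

Claim: P_m = 5^m − 1.

Base case: P_0 = 0, and 5^0 − 1 = 1 − 1 = 0.
Assume P_j = 5^j − 1 for some j ≥ 0.
Then P_{j+1} = 5P_j + 4 = 5·(5^j − 1) + 4 = 5^{j+1} − 5 + 4 = 5^{j+1} − 1.
This completes the inductive step, so P_m = 5^m − 1 for all m ≥ 0.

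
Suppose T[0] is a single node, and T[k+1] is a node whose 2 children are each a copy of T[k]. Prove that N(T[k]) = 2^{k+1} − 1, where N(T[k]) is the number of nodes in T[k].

Base case: N(T[0]) = 1, and 2^{0+1} − 1 = 1.
Assume N(T[m]) = 2^{m+1} − 1.
Then N(T[m+1]) = 1 + 2N(T[m]) = 1 + 2(2^{m+1} − 1) = 2^{m+2} − 2 + 1 = 2^{m+2} − 1.
This completes the inductive step, so N(T[k]) = 2^{k+1} − 1 for all k ≥ 0.

N(T[k]) = 2^{k+1} − 1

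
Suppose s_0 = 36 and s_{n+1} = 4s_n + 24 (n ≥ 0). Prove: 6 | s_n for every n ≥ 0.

Base case: s_0 = 36 = 6·6, so 6 | s_0.
Assume 6 | s_r, so s_r = 6t for some integer t.
Then s_{r+1} = 4s_r + 24 = 4·(6t) + 24 = 6(4t + 4), so 6 | s_{r+1}.
Hence 6 | s_n for every n ≥ 0, by induction.

6 | s_n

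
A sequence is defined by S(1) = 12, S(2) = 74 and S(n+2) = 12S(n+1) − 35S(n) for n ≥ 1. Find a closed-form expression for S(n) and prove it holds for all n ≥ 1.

Claim: S(n) = 5^n + 7^n.

Base cases: S(1) = 12 and 5^1 + 7^1 = 12; S(2) = 74 and 5^2 + 7^2 = 74.
Assume S(j) = 5^j + 7^j for all 1 ≤ j ≤ r, where r ≥ 2.
Then S(r+1) = 12S(r) − 35S(r−1) = 12·(5^r + 7^r) − 35·(5^{r−1} + 7^{r−1}) = (12·5 − 35)5^{r−1} + (12·7 − 35)7^{r−1} = 25·5^{r−1} + 49·7^{r−1} = 5^{r+1} + 7^{r+1}.
So the formula holds for r+1, and by strong induction S(n) = 5^n + 7^n for all n ≥ 1.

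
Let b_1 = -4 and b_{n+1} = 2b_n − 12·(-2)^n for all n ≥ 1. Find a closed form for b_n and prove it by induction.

Claim: b_n = 2^n + 3·(-2)^n.

Base case: b_1 = -4, and 2^1 + 3·(-2)^1 = 2 − 6 = -4.
Assume b_k = 2^k + 3·(-2)^k for some k ≥ 1.
Then b_{k+1} = 2b_k − 12·(-2)^k = 2·(2^k + 3·(-2)^k) − 12·(-2)^k = 2^{k+1} + 6·(-2)^k − 12·(-2)^k = 2^{k+1} − 6·(-2)^k = 2^{k+1} + 3·(-2)^{k+1}.
So the formula holds for k+1, and by induction b_n = 2^n + 3·(-2)^n for all n ≥ 1.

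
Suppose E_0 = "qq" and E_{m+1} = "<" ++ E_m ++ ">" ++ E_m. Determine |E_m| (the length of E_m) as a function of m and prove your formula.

Claim: |E_m| = 2^{m+2} − 2.

Base case: |E_0| = 2, and 2^{0+2} − 2 = 2.
Assume |E_r| = 2^{r+2} − 2.
Then |E_{r+1}| = 1 + |E_r| + 1 + |E_r| = 2|E_r| + 2 = 2(2^{r+2} − 2) + 2 = 2^{r+3} − 4 + 2 = 2^{r+3} − 2.
So the formula holds for r+1, and by induction |E_m| = 2^{m+2} − 2 for all m ≥ 0.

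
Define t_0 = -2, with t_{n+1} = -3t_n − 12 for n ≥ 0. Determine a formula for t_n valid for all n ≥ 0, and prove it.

Claim: t_n = (-3)^n − 3.

Base case: t_0 = -2, and (-3)^0 − 3 = 1 − 3 = -2.
Assume t_m = (-3)^m − 3 for some m ≥ 0.
Then t_{m+1} = -3t_m − 12 = -3·((-3)^m − 3) − 12 = -3·(-3)^m + 9 − 12 = (-3)^{m+1} − 3.
This completes the inductive step, so t_n = (-3)^n − 3 for all n ≥ 0.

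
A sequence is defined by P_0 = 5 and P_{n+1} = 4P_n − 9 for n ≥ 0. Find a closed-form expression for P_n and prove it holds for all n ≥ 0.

Claim: P_n = 2·4^n + 3.

Base case: P_0 = 5, and 2·4^0 + 3 = 2 + 3 = 5.
Assume P_m = 2·4^m + 3 for some m ≥ 0.
Then P_{m+1} = 4P_m − 9 = 4·(2·4^m + 3) − 9 = 8·4^m + 12 − 9 = 2·4^{m+1} + 3.
By induction, P_n = 2·4^n + 3 for all n ≥ 0.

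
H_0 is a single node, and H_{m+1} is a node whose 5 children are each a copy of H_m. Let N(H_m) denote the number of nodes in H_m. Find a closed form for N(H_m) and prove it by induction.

Claim: N(H_m) = (5^{m+1} − 1)/4.

Base case: N(H_0) = 1, and (5^{0+1} − 1)/4 = 1.
Assume N(H_k) = (5^{k+1} − 1)/4.
Then N(H_{k+1}) = 1 + 5N(H_k) = 1 + 5·(5^{k+1} − 1)/4 = 1 + (5^{k+2} − 5)/4 = (4 + 5^{k+2} − 5)/4 = (5^{k+2} − 1)/4.
Hence N(H_m) = (5^{m+1} − 1)/4 for every m ≥ 0, by induction.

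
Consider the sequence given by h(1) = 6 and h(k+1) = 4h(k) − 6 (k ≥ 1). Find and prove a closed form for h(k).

Claim: h(k) = 4^k + 2.

Base case: h(1) = 6, and 4^1 + 2 = 4 + 2 = 6.
Assume h(j) = 4^j + 2 for some j ≥ 1.
Then h(j+1) = 4h(j) − 6 = 4·(4^j + 2) − 6 = 4^{j+1} + 8 − 6 = 4^{j+1} + 2.
So the formula holds for j+1, and by induction h(k) = 4^k + 2 for all k ≥ 1.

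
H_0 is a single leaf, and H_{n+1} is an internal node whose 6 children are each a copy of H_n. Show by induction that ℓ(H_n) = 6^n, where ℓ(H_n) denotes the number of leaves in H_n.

Base case: ℓ(H_0) = 1, and 6^0 = 1.
Assume ℓ(H_k) = 6^k.
Then ℓ(H_{k+1}) = 6·ℓ(H_k) = 6·6^k = 6^{k+1}.
So the formula holds for k+1, and by induction ℓ(H_n) = 6^n for all n ≥ 0.

ℓ(H_n) = 6^n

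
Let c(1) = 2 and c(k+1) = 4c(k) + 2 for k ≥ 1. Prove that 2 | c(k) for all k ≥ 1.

Base case: c(1) = 2 = 2·1, so 2 | c(1).
Assume 2 | c(r), so c(r) = 2t for some integer t.
Then c(r+1) = 4c(r) + 2 = 4·(2t) + 2 = 2(4t + 1), so 2 | c(r+1).
This completes the inductive step, so 2 | c(k) for all k ≥ 1.

2 | c(k)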